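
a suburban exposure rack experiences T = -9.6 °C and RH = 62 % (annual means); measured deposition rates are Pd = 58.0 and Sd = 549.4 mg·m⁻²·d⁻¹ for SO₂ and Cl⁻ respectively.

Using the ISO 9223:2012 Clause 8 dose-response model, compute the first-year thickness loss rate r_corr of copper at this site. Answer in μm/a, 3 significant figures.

copper: temperature factor f = +0.126·(-19.6) = -2.4696
  SO₂ term: 0.0053·58.0^0.26·exp(0.059·62-2.4696) = 0.04999
  Sd branch = 0.01025·Sd^0.27·e^(0.036·RH+0.049·T) = 0.3278 μm/a
  sum: 0.04999 + 0.3278 → r_corr = 0.3777 μm/a

r_corr = 0.378 μm/a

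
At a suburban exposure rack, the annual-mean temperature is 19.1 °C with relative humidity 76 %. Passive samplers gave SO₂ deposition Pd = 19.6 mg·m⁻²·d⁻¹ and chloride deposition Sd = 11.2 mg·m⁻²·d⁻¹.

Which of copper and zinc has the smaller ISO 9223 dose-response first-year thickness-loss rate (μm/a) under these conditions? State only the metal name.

copper: f(T) = -0.080·(T−10) [T>10 °C] = -0.7280
  Pd branch = 0.0053·Pd^0.26·e^(0.059·RH+f) = 0.4914 μm/a
  Cl⁻ term: 0.01025·11.2^0.27·exp(0.036·76+0.049·19.1) = 0.7739
  sum: 0.4914 + 0.7739 → r_corr = 1.265 μm/a
zinc: T>10 °C ⇒ hinge -0.071·(19.1−10) = -0.6461
  SO₂ term: 0.0129·19.6^0.44·exp(0.046·76-0.6461) = 0.8258
  Cl⁻ term: 0.0175·11.2^0.57·exp(0.008·76+0.085·19.1) = 0.646
  sum: 0.8258 + 0.646 → r_corr = 1.472 μm/a
Ordering by μm/a: zinc (1.47) > copper (1.27)

copper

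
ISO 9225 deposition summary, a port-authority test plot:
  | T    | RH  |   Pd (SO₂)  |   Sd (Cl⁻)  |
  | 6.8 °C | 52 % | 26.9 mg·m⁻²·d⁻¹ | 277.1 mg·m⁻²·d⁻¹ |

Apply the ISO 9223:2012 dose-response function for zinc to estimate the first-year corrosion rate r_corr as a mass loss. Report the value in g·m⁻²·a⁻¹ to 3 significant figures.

r_corr = 12.1 g·m⁻²·a⁻¹

zinc: T≤10 °C ⇒ hinge +0.038·(6.8−10) = -0.1216
  Pd branch = 0.0129·Pd^0.44·e^(0.046·RH+f) = 0.5317 μm/a
  Cl⁻ term: 0.0175·277.1^0.57·exp(0.008·52+0.085·6.8) = 1.167
  sum: 0.5317 + 1.167 → r_corr = 1.699 μm/a
Convert to mass loss: 1.699 μm/a × 7.14 g/cm³ = 12.13 g·m⁻²·a⁻¹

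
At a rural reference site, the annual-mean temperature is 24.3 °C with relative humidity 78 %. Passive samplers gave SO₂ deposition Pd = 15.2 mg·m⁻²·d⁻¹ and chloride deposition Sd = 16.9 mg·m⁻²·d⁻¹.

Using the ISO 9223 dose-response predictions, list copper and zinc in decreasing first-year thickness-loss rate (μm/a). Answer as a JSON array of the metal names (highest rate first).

copper: T>10 °C ⇒ hinge -0.080·(24.3−10) = -1.1440
  sulphur-dioxide contribution → 0.3415 μm/a
  chloride contribution → 1.199 μm/a
  total first-year rate 1.541 μm/a
zinc: T>10 °C ⇒ hinge -0.071·(24.3−10) = -1.0153
  sulphur-dioxide contribution → 0.5596 μm/a
  chloride contribution → 1.291 μm/a
  ⇒ r_corr(zinc) = 1.851 μm/a
Ordering by μm/a: zinc (1.85) > copper (1.54)

["zinc", "copper"]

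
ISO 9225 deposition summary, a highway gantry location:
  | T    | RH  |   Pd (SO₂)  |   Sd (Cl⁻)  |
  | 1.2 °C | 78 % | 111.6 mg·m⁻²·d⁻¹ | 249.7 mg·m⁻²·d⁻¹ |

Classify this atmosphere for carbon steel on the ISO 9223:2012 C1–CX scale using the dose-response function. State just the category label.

C4

carbon steel: T≤10 °C ⇒ hinge +0.150·(1.2−10) = -1.3200
  sulphur-dioxide contribution → 26.12 μm/a
  chloride contribution → 43.02 μm/a
  ⇒ r_corr(carbon steel) = 69.15 μm/a
69.1 μm/a falls in (50, 80] for carbon steel → category C4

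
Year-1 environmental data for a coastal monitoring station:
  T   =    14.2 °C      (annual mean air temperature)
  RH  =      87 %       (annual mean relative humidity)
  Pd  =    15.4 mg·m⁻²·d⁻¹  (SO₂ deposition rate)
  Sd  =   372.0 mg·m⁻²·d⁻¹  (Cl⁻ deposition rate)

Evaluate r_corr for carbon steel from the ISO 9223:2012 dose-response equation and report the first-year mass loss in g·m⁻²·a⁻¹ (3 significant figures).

r_corr = 1.24e+03 g·m⁻²·a⁻¹

carbon steel: temperature factor f = -0.054·(4.2) = -0.2268
  Pd branch = 1.77·Pd^0.52·e^(0.02·RH+f) = 33.32 μm/a
  Sd branch = 0.102·Sd^0.62·e^(0.033·RH+0.04·T) = 124.7 μm/a
  sum: 33.32 + 124.7 → r_corr = 158 μm/a
Convert to mass loss: 158 μm/a × 7.85 g/cm³ = 1240 g·m⁻²·a⁻¹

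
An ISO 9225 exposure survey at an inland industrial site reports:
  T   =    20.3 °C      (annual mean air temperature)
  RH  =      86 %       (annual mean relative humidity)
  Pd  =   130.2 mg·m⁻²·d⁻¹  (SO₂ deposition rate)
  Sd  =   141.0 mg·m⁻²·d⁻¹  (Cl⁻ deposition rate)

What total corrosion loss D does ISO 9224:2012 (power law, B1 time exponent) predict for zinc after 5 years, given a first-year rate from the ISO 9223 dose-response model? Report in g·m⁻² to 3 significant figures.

D(5) = 160 g·m⁻²

zinc: temperature factor f = -0.071·(10.3) = -0.7313
  Pd branch = 0.0129·Pd^0.44·e^(0.046·RH+f) = 2.764 μm/a
  Cl⁻ term: 0.0175·141.0^0.57·exp(0.008·86+0.085·20.3) = 3.283
  r_corr = 2.764 + 3.283 = 6.047 μm/a
ISO 9224: D(t) = r_corr · t^b with b = 0.813 (zinc, B1)
  D(5) = 6.047 × 5^0.813 = 6.047 × 3.701 = 22.38 μm
  Mass loss = 22.38 μm × 7.14 g/cm³ = 159.8 g·m⁻²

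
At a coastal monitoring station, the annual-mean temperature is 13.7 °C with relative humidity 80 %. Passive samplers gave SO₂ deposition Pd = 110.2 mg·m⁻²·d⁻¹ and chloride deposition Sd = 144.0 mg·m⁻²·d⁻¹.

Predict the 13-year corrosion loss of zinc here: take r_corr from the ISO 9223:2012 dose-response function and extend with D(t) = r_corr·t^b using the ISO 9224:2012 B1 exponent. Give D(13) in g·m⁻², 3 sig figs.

zinc: T>10 °C ⇒ hinge -0.071·(13.7−10) = -0.2627
  sulphur-dioxide contribution → 3.114 μm/a
  chloride contribution → 1.807 μm/a
  total first-year rate 4.921 μm/a
Long-term exponent b (ISO 9224 Table 2, B1) = 0.813
  D(13) = 4.921 × 13^0.813 = 4.921 × 8.047 = 39.6 μm
  Mass loss = 39.6 μm × 7.14 g/cm³ = 282.7 g·m⁻²

D(13) = 283 g·m⁻²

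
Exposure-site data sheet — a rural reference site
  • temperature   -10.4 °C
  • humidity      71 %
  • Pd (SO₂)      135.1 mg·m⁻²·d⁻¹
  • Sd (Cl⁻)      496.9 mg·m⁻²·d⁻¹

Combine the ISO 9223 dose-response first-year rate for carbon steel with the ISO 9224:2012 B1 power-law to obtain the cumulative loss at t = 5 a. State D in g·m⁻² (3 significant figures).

D(5) = 679 g·m⁻²

carbon steel: f(T) = +0.150·(T−10) [T≤10 °C] = -3.0600
  sulphur-dioxide contribution → 4.402 μm/a
  chloride contribution → 32.9 μm/a
  ⇒ r_corr(carbon steel) = 37.3 μm/a
ISO 9224: D(t) = r_corr · t^b with b = 0.523 (carbon steel, B1)
  D(5) = 37.3 × 5^0.523 = 37.3 × 2.32 = 86.55 μm
  Mass loss = 86.55 μm × 7.85 g/cm³ = 679.4 g·m⁻²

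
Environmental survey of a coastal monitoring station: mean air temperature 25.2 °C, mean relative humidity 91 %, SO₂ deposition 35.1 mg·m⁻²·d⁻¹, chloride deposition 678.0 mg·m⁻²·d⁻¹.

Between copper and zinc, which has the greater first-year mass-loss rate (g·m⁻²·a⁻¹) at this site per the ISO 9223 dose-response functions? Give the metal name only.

zinc

copper: temperature factor f = -0.080·(15.2) = -1.2160
  SO₂ term: 0.0053·35.1^0.26·exp(0.059·91-1.2160) = 0.8505
  Cl⁻ term: 0.01025·678.0^0.27·exp(0.036·91+0.049·25.2) = 5.422
  sum: 0.8505 + 5.422 → r_corr = 6.273 μm/a
  mass loss = 6.273 μm/a × 8.96 g/cm³ = 56.2 g·m⁻²·a⁻¹
zinc: temperature factor f = -0.071·(15.2) = -1.0792
  Pd branch = 0.0129·Pd^0.44·e^(0.046·RH+f) = 1.38 μm/a
  Sd branch = 0.0175·Sd^0.57·e^(0.008·RH+0.085·T) = 12.68 μm/a
  sum: 1.38 + 12.68 → r_corr = 14.06 μm/a
  mass loss = 14.06 μm/a × 7.14 g/cm³ = 100.4 g·m⁻²·a⁻¹
Ordering by g·m⁻²·a⁻¹: zinc (100) > copper (56.2)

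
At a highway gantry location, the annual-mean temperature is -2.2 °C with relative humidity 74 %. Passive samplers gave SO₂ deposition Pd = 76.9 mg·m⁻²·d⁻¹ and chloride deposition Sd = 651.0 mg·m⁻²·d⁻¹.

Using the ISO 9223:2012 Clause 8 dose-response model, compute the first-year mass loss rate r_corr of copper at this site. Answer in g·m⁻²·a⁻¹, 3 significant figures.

copper: T≤10 °C ⇒ hinge +0.126·(-2.2−10) = -1.5372
  Pd branch = 0.0053·Pd^0.26·e^(0.059·RH+f) = 0.2774 μm/a
  Cl⁻ term: 0.01025·651.0^0.27·exp(0.036·74+0.049·-2.2) = 0.7595
  sum: 0.2774 + 0.7595 → r_corr = 1.037 μm/a
Convert to mass loss: 1.037 μm/a × 8.96 g/cm³ = 9.291 g·m⁻²·a⁻¹

r_corr = 9.29 g·m⁻²·a⁻¹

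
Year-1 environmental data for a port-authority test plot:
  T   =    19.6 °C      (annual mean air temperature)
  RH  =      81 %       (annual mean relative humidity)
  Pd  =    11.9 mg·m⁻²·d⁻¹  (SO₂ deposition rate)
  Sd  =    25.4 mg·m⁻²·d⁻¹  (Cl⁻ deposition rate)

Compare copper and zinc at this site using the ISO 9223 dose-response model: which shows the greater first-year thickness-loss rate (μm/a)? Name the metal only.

zinc

copper: T>10 °C ⇒ hinge -0.080·(19.6−10) = -0.7680
  sulphur-dioxide contribution → 0.557 μm/a
  chloride contribution → 1.184 μm/a
  total first-year rate 1.742 μm/a
zinc: temperature factor f = -0.071·(9.6) = -0.6816
  sulphur-dioxide contribution → 0.8054 μm/a
  chloride contribution → 1.119 μm/a
  ⇒ r_corr(zinc) = 1.924 μm/a
Ordering by μm/a: zinc (1.92) > copper (1.74)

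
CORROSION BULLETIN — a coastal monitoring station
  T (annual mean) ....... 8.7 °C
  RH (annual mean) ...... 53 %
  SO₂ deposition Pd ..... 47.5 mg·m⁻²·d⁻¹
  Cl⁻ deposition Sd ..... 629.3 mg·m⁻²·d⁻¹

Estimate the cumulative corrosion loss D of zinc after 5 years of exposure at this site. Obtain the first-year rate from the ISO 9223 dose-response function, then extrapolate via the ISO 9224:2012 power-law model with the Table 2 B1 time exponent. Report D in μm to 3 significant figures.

zinc: T≤10 °C ⇒ hinge +0.038·(8.7−10) = -0.0494
  SO₂ term: 0.0129·47.5^0.44·exp(0.046·53-0.0494) = 0.7686
  Sd branch = 0.0175·Sd^0.57·e^(0.008·RH+0.085·T) = 2.206 μm/a
  sum: 0.7686 + 2.206 → r_corr = 2.975 μm/a
Long-term exponent b (ISO 9224 Table 2, B1) = 0.813
  D(5) = 2.975 × 5^0.813 = 2.975 × 3.701 = 11.01 μm

D(5) = 11.0 μm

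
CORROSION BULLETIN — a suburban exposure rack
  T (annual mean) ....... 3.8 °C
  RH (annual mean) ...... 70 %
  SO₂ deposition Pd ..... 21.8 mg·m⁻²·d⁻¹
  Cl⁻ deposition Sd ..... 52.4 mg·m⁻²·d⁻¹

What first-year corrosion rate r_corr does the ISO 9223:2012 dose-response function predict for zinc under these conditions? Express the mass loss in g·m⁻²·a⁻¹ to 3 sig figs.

r_corr = 9.95 g·m⁻²·a⁻¹

zinc: f(T) = +0.038·(T−10) [T≤10 °C] = -0.2356
  sulphur-dioxide contribution → 0.99 μm/a
  chloride contribution → 0.4041 μm/a
  total first-year rate 1.394 μm/a
Convert to mass loss: 1.394 μm/a × 7.14 g/cm³ = 9.954 g·m⁻²·a⁻¹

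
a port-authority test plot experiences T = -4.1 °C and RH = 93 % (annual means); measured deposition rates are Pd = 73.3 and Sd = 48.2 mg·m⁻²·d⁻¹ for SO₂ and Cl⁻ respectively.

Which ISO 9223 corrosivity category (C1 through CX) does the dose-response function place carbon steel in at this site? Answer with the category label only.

C3

carbon steel: temperature factor f = +0.150·(-14.1) = -2.1150
  sulphur-dioxide contribution → 12.8 μm/a
  chloride contribution → 20.59 μm/a
  total first-year rate 33.39 μm/a
33.4 μm/a falls in (25, 50] for carbon steel → category C3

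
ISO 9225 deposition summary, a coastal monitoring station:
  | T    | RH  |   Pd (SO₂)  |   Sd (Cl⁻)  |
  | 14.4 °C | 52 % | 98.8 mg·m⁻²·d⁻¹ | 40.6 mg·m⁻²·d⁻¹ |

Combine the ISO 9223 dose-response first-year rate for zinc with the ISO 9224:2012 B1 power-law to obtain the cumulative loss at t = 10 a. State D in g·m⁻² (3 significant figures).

D(10) = 70.7 g·m⁻²

zinc: temperature factor f = -0.071·(4.4) = -0.3124
  Pd branch = 0.0129·Pd^0.44·e^(0.046·RH+f) = 0.7788 μm/a
  Sd branch = 0.0175·Sd^0.57·e^(0.008·RH+0.085·T) = 0.745 μm/a
  r_corr = 0.7788 + 0.745 = 1.524 μm/a
Power-law: D(10) = r_corr · 10^0.813
  D(10) = 1.524 × 10^0.813 = 1.524 × 6.501 = 9.907 μm
  Mass loss = 9.907 μm × 7.14 g/cm³ = 70.73 g·m⁻²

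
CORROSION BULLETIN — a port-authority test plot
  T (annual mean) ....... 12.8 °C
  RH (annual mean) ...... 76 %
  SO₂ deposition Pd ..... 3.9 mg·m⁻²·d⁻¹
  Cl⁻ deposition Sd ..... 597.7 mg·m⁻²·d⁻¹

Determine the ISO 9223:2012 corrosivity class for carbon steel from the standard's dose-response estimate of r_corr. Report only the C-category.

C5

carbon steel: T>10 °C ⇒ hinge -0.054·(12.8−10) = -0.1512
  Pd branch = 1.77·Pd^0.52·e^(0.02·RH+f) = 14.12 μm/a
  Cl⁻ term: 0.102·597.7^0.62·exp(0.033·76+0.04·12.8) = 110
  sum: 14.12 + 110 → r_corr = 124.2 μm/a
124 μm/a falls in (80, 200] for carbon steel → category C5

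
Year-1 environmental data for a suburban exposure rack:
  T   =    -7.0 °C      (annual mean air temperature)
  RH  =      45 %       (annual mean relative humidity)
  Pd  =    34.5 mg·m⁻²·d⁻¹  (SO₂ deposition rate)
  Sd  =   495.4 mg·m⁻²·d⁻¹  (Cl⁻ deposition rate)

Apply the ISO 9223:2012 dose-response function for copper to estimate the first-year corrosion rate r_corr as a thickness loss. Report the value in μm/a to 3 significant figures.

r_corr = 0.219 μm/a

copper: f(T) = +0.126·(T−10) [T≤10 °C] = -2.1420
  SO₂ term: 0.0053·34.5^0.26·exp(0.059·45-2.1420) = 0.02223
  Cl⁻ term: 0.01025·495.4^0.27·exp(0.036·45+0.049·-7.0) = 0.1963
  sum: 0.02223 + 0.1963 → r_corr = 0.2185 μm/a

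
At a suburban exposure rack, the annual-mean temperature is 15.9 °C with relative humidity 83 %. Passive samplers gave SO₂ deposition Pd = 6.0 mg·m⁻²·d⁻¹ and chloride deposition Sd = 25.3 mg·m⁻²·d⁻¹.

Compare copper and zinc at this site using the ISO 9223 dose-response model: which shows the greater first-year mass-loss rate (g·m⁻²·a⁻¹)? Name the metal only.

copper

copper: T>10 °C ⇒ hinge -0.080·(15.9−10) = -0.4720
  sulphur-dioxide contribution → 0.7053 μm/a
  chloride contribution → 1.061 μm/a
  total first-year rate 1.766 μm/a
  mass loss = 1.766 μm/a × 8.96 g/cm³ = 15.82 g·m⁻²·a⁻¹
zinc: temperature factor f = -0.071·(5.9) = -0.4189
  sulphur-dioxide contribution → 0.8495 μm/a
  chloride contribution → 0.8282 μm/a
  total first-year rate 1.678 μm/a
  mass loss = 1.678 μm/a × 7.14 g/cm³ = 11.98 g·m⁻²·a⁻¹
Ordering by g·m⁻²·a⁻¹: copper (15.8) > zinc (12)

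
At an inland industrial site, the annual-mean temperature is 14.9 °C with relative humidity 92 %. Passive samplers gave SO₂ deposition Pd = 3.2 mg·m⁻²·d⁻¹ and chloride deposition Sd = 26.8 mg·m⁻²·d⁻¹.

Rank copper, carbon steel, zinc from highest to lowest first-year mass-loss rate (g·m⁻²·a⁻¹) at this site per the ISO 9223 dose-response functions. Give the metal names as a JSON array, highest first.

["carbon steel", "copper", "zinc"]

copper: temperature factor f = -0.080·(4.9) = -0.3920
  SO₂ term: 0.0053·3.2^0.26·exp(0.059·92-0.3920) = 1.103
  Sd branch = 0.01025·Sd^0.27·e^(0.036·RH+0.049·T) = 1.418 μm/a
  sum: 1.103 + 1.418 → r_corr = 2.522 μm/a
  mass loss = 2.522 μm/a × 8.96 g/cm³ = 22.59 g·m⁻²·a⁻¹
carbon steel: f(T) = -0.054·(T−10) [T>10 °C] = -0.2646
  Pd branch = 1.77·Pd^0.52·e^(0.02·RH+f) = 15.66 μm/a
  Cl⁻ term: 0.102·26.8^0.62·exp(0.033·92+0.04·14.9) = 29.61
  sum: 15.66 + 29.61 → r_corr = 45.27 μm/a
  mass loss = 45.27 μm/a × 7.85 g/cm³ = 355.4 g·m⁻²·a⁻¹
zinc: temperature factor f = -0.071·(4.9) = -0.3479
  SO₂ term: 0.0129·3.2^0.44·exp(0.046·92-0.3479) = 1.046
  Sd branch = 0.0175·Sd^0.57·e^(0.008·RH+0.085·T) = 0.8448 μm/a
  r_corr = 1.046 + 0.8448 = 1.891 μm/a
  mass loss = 1.891 μm/a × 7.14 g/cm³ = 13.5 g·m⁻²·a⁻¹
Ordering by g·m⁻²·a⁻¹: carbon steel (355) > copper (22.6) > zinc (13.5)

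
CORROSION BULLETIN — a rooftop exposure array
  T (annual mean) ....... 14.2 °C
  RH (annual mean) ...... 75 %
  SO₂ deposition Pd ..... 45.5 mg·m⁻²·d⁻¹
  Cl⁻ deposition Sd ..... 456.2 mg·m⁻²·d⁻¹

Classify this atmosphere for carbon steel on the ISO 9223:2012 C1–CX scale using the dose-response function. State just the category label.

carbon steel: f(T) = -0.054·(T−10) [T>10 °C] = -0.2268
  sulphur-dioxide contribution → 46.03 μm/a
  chloride contribution → 95.24 μm/a
  ⇒ r_corr(carbon steel) = 141.3 μm/a
ISO 9223 Table 2 (carbon steel): 80 < 141 ≤ 200 μm/a ⇒ C5

C5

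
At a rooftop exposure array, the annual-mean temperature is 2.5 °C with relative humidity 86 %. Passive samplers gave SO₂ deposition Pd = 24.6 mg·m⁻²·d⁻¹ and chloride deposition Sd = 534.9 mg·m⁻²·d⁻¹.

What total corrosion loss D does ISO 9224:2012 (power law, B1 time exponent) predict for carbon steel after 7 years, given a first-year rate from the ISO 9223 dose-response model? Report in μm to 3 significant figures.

carbon steel: T≤10 °C ⇒ hinge +0.150·(2.5−10) = -1.1250
  sulphur-dioxide contribution → 16.97 μm/a
  chloride contribution → 94.64 μm/a
  total first-year rate 111.6 μm/a
Long-term exponent b (ISO 9224 Table 2, B1) = 0.523
  D(7) = 111.6 × 7^0.523 = 111.6 × 2.767 = 308.8 μm

D(7) = 309 μm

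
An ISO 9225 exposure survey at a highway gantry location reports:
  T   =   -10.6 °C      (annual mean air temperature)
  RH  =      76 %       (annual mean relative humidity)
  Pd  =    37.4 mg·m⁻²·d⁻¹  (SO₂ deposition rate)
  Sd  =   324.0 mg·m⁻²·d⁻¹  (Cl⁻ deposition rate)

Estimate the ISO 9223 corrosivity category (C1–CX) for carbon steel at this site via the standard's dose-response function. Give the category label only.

carbon steel: T≤10 °C ⇒ hinge +0.150·(-10.6−10) = -3.0900
  sulphur-dioxide contribution → 2.421 μm/a
  chloride contribution → 29.53 μm/a
  total first-year rate 31.95 μm/a
Category bounds: 25…50 μm/a bracket r_corr ⇒ C3

C3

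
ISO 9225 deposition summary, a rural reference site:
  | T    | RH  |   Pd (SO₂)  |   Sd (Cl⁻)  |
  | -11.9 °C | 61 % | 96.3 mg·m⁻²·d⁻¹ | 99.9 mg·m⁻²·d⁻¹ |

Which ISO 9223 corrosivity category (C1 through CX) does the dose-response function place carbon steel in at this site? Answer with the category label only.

C2

carbon steel: T≤10 °C ⇒ hinge +0.150·(-11.9−10) = -3.2850
  Pd branch = 1.77·Pd^0.52·e^(0.02·RH+f) = 2.413 μm/a
  Sd branch = 0.102·Sd^0.62·e^(0.033·RH+0.04·T) = 8.238 μm/a
  r_corr = 2.413 + 8.238 = 10.65 μm/a
ISO 9223 Table 2 (carbon steel): 1.3 < 10.7 ≤ 25 μm/a ⇒ C2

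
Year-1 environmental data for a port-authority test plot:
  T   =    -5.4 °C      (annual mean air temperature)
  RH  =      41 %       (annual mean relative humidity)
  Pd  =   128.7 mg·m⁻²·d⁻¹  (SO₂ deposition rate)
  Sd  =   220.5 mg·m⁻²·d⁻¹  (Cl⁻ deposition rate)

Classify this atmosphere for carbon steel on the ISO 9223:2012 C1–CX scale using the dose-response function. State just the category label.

C2

carbon steel: T≤10 °C ⇒ hinge +0.150·(-5.4−10) = -2.3100
  Pd branch = 1.77·Pd^0.52·e^(0.02·RH+f) = 4.987 μm/a
  Sd branch = 0.102·Sd^0.62·e^(0.033·RH+0.04·T) = 9.022 μm/a
  r_corr = 4.987 + 9.022 = 14.01 μm/a
14 μm/a falls in (1.3, 25] for carbon steel → category C2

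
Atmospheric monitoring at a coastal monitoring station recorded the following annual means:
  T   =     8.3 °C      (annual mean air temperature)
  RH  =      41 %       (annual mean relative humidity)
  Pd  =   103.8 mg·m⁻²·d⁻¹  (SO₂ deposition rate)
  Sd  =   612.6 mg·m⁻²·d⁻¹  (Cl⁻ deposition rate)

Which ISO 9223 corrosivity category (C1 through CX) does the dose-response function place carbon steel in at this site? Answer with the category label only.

C4

carbon steel: temperature factor f = +0.150·(-1.7) = -0.2550
  SO₂ term: 1.77·103.8^0.52·exp(0.02·41-0.2550) = 34.82
  Cl⁻ term: 0.102·612.6^0.62·exp(0.033·41+0.04·8.3) = 29.41
  r_corr = 34.82 + 29.41 = 64.22 μm/a
ISO 9223 Table 2 (carbon steel): 50 < 64.2 ≤ 80 μm/a ⇒ C4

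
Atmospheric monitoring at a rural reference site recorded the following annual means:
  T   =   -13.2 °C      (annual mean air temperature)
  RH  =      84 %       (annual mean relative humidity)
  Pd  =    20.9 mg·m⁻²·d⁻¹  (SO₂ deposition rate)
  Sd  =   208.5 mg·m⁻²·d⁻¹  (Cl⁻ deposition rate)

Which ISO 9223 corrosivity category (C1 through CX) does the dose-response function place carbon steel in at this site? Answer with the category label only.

carbon steel: T≤10 °C ⇒ hinge +0.150·(-13.2−10) = -3.4800
  sulphur-dioxide contribution → 1.421 μm/a
  chloride contribution → 26.36 μm/a
  ⇒ r_corr(carbon steel) = 27.78 μm/a
ISO 9223 Table 2 (carbon steel): 25 < 27.8 ≤ 50 μm/a ⇒ C3

C3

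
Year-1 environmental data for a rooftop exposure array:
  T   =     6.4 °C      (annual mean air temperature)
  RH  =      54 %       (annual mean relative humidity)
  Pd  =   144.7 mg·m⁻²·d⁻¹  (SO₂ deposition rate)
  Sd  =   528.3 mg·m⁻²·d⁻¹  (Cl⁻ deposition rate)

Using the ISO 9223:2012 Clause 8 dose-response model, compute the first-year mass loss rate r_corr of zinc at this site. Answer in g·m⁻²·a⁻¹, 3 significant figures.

zinc: f(T) = +0.038·(T−10) [T≤10 °C] = -0.1368
  sulphur-dioxide contribution → 1.204 μm/a
  chloride contribution → 1.656 μm/a
  total first-year rate 2.859 μm/a
Convert to mass loss: 2.859 μm/a × 7.14 g/cm³ = 20.42 g·m⁻²·a⁻¹

r_corr = 20.4 g·m⁻²·a⁻¹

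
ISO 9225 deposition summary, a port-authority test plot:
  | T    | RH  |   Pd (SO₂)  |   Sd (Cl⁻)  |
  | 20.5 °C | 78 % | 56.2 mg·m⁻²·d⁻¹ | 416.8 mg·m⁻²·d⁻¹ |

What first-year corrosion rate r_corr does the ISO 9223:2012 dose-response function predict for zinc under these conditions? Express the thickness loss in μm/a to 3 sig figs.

zinc: temperature factor f = -0.071·(10.5) = -0.7455
  SO₂ term: 0.0129·56.2^0.44·exp(0.046·78-0.7455) = 1.303
  Cl⁻ term: 0.0175·416.8^0.57·exp(0.008·78+0.085·20.5) = 5.81
  sum: 1.303 + 5.81 → r_corr = 7.113 μm/a

r_corr = 7.11 μm/a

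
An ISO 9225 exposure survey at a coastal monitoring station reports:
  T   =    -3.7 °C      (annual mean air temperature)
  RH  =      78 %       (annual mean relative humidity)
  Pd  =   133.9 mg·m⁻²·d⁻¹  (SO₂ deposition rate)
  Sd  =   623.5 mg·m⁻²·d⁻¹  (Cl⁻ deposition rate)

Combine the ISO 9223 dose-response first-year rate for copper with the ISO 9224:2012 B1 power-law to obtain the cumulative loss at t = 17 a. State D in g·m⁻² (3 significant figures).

copper: temperature factor f = +0.126·(-13.7) = -1.7262
  Pd branch = 0.0053·Pd^0.26·e^(0.059·RH+f) = 0.3359 μm/a
  Sd branch = 0.01025·Sd^0.27·e^(0.036·RH+0.049·T) = 0.8055 μm/a
  r_corr = 0.3359 + 0.8055 = 1.141 μm/a
ISO 9224: D(t) = r_corr · t^b with b = 0.667 (copper, B1)
  D(17) = 1.141 × 17^0.667 = 1.141 × 6.618 = 7.554 μm
  Mass loss = 7.554 μm × 8.96 g/cm³ = 67.68 g·m⁻²

D(17) = 67.7 g·m⁻²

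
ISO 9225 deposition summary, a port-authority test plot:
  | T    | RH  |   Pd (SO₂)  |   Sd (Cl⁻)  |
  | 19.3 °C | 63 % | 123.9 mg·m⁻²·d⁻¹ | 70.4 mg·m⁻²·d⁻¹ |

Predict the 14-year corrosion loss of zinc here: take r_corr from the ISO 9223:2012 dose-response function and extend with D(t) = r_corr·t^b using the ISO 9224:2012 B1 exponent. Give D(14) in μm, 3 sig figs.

D(14) = 23.0 μm

zinc: temperature factor f = -0.071·(9.3) = -0.6603
  sulphur-dioxide contribution → 1.008 μm/a
  chloride contribution → 1.688 μm/a
  total first-year rate 2.696 μm/a
Long-term exponent b (ISO 9224 Table 2, B1) = 0.813
  D(14) = 2.696 × 14^0.813 = 2.696 × 8.547 = 23.04 μm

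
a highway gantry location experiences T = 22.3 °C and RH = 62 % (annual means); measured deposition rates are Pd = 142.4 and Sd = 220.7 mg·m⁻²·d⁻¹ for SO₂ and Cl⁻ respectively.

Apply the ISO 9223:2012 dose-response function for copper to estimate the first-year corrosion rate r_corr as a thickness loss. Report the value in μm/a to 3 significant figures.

r_corr = 1.50 μm/a

copper: temperature factor f = -0.080·(12.3) = -0.9840
  Pd branch = 0.0053·Pd^0.26·e^(0.059·RH+f) = 0.2789 μm/a
  Cl⁻ term: 0.01025·220.7^0.27·exp(0.036·62+0.049·22.3) = 1.223
  r_corr = 0.2789 + 1.223 = 1.502 μm/a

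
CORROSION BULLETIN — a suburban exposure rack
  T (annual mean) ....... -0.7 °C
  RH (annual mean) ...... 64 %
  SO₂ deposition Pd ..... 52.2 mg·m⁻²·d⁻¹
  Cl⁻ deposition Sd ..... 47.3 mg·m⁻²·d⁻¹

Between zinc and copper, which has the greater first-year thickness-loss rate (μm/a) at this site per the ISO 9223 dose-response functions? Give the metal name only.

zinc: T≤10 °C ⇒ hinge +0.038·(-0.7−10) = -0.4066
  SO₂ term: 0.0129·52.2^0.44·exp(0.046·64-0.4066) = 0.9297
  Sd branch = 0.0175·Sd^0.57·e^(0.008·RH+0.085·T) = 0.2479 μm/a
  sum: 0.9297 + 0.2479 → r_corr = 1.178 μm/a
copper: T≤10 °C ⇒ hinge +0.126·(-0.7−10) = -1.3482
  SO₂ term: 0.0053·52.2^0.26·exp(0.059·64-1.3482) = 0.168
  Sd branch = 0.01025·Sd^0.27·e^(0.036·RH+0.049·T) = 0.281 μm/a
  sum: 0.168 + 0.281 → r_corr = 0.4489 μm/a
Ordering by μm/a: zinc (1.18) > copper (0.449)

zinc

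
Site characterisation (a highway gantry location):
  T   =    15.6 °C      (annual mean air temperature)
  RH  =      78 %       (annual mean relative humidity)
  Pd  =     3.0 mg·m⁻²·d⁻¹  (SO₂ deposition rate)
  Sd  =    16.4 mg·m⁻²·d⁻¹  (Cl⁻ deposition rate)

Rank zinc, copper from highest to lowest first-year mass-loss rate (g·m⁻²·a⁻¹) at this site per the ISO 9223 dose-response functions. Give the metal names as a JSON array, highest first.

["copper", "zinc"]

zinc: f(T) = -0.071·(T−10) [T>10 °C] = -0.3976
  sulphur-dioxide contribution → 0.5083 μm/a
  chloride contribution → 0.6059 μm/a
  ⇒ r_corr(zinc) = 1.114 μm/a
  mass loss = 1.114 μm/a × 7.14 g/cm³ = 7.955 g·m⁻²·a⁻¹
copper: temperature factor f = -0.080·(5.6) = -0.4480
  sulphur-dioxide contribution → 0.4491 μm/a
  chloride contribution → 0.7766 μm/a
  ⇒ r_corr(copper) = 1.226 μm/a
  mass loss = 1.226 μm/a × 8.96 g/cm³ = 10.98 g·m⁻²·a⁻¹
Ordering by g·m⁻²·a⁻¹: copper (11) > zinc (7.95)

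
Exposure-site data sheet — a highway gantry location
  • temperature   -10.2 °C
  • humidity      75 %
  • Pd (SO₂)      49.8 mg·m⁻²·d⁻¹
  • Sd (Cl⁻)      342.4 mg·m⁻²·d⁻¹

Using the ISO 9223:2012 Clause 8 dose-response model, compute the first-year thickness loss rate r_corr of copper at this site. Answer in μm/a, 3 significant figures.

r_corr = 0.543 μm/a

copper: f(T) = +0.126·(T−10) [T≤10 °C] = -2.5452
  Pd branch = 0.0053·Pd^0.26·e^(0.059·RH+f) = 0.09593 μm/a
  Sd branch = 0.01025·Sd^0.27·e^(0.036·RH+0.049·T) = 0.4473 μm/a
  sum: 0.09593 + 0.4473 → r_corr = 0.5432 μm/a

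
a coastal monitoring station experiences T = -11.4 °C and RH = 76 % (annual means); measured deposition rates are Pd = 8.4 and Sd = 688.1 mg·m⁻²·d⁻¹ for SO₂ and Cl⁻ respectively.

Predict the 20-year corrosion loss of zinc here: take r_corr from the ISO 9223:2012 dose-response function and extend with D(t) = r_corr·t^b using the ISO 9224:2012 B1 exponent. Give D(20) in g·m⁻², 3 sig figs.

D(20) = 80.5 g·m⁻²

zinc: T≤10 °C ⇒ hinge +0.038·(-11.4−10) = -0.8132
  SO₂ term: 0.0129·8.4^0.44·exp(0.046·76-0.8132) = 0.4813
  Cl⁻ term: 0.0175·688.1^0.57·exp(0.008·76+0.085·-11.4) = 0.5055
  sum: 0.4813 + 0.5055 → r_corr = 0.9868 μm/a
ISO 9224: D(t) = r_corr · t^b with b = 0.813 (zinc, B1)
  D(20) = 0.9868 × 20^0.813 = 0.9868 × 11.42 = 11.27 μm
  Mass loss = 11.27 μm × 7.14 g/cm³ = 80.47 g·m⁻²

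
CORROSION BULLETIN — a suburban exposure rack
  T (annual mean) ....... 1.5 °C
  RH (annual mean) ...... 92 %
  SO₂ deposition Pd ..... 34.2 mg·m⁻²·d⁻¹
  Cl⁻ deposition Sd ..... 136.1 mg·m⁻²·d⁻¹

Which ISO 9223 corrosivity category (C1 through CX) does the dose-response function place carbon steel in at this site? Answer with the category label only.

C4

carbon steel: temperature factor f = +0.150·(-8.5) = -1.2750
  Pd branch = 1.77·Pd^0.52·e^(0.02·RH+f) = 19.55 μm/a
  Sd branch = 0.102·Sd^0.62·e^(0.033·RH+0.04·T) = 47.44 μm/a
  sum: 19.55 + 47.44 → r_corr = 66.99 μm/a
67 μm/a falls in (50, 80] for carbon steel → category C4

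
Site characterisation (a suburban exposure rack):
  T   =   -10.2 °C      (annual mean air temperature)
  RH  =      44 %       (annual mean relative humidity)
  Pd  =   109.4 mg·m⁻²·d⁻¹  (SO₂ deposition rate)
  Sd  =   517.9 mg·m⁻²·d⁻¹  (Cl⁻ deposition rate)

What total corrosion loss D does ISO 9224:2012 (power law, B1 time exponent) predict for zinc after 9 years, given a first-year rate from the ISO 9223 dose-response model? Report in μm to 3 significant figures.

zinc: temperature factor f = +0.038·(-20.2) = -0.7676
  sulphur-dioxide contribution → 0.3576 μm/a
  chloride contribution → 0.3686 μm/a
  ⇒ r_corr(zinc) = 0.7262 μm/a
Long-term exponent b (ISO 9224 Table 2, B1) = 0.813
  D(9) = 0.7262 × 9^0.813 = 0.7262 × 5.968 = 4.333 μm

D(9) = 4.33 μm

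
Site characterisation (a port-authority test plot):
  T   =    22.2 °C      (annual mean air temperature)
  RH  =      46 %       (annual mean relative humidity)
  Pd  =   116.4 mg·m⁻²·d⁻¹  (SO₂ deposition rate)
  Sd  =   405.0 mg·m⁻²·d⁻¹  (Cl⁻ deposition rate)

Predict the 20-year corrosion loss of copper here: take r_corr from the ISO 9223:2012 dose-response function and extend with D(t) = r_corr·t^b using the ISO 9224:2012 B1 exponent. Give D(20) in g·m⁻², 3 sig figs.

copper: temperature factor f = -0.080·(12.2) = -0.9760
  sulphur-dioxide contribution → 0.1038 μm/a
  chloride contribution → 0.806 μm/a
  total first-year rate 0.9098 μm/a
ISO 9224: D(t) = r_corr · t^b with b = 0.667 (copper, B1)
  D(20) = 0.9098 × 20^0.667 = 0.9098 × 7.375 = 6.71 μm
  Mass loss = 6.71 μm × 8.96 g/cm³ = 60.13 g·m⁻²

D(20) = 60.1 g·m⁻²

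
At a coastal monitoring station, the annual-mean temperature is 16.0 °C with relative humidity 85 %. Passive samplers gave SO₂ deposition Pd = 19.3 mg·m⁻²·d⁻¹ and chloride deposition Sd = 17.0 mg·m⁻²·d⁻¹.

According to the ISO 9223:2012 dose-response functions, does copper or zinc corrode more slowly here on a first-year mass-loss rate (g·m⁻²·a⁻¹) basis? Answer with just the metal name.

zinc

copper: f(T) = -0.080·(T−10) [T>10 °C] = -0.4800
  SO₂ term: 0.0053·19.3^0.26·exp(0.059·85-0.4800) = 1.067
  Cl⁻ term: 0.01025·17.0^0.27·exp(0.036·85+0.049·16.0) = 1.029
  r_corr = 1.067 + 1.029 = 2.096 μm/a
  mass loss = 2.096 μm/a × 8.96 g/cm³ = 18.78 g·m⁻²·a⁻¹
zinc: T>10 °C ⇒ hinge -0.071·(16.0−10) = -0.4260
  SO₂ term: 0.0129·19.3^0.44·exp(0.046·85-0.4260) = 1.546
  Sd branch = 0.0175·Sd^0.57·e^(0.008·RH+0.085·T) = 0.6766 μm/a
  sum: 1.546 + 0.6766 → r_corr = 2.223 μm/a
  mass loss = 2.223 μm/a × 7.14 g/cm³ = 15.87 g·m⁻²·a⁻¹
Ordering by g·m⁻²·a⁻¹: copper (18.8) > zinc (15.9)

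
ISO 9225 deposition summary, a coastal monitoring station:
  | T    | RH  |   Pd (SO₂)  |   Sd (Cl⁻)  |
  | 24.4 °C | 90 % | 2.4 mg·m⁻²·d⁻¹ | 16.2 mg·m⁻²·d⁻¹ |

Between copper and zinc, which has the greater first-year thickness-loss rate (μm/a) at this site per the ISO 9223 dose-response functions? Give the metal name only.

copper

copper: T>10 °C ⇒ hinge -0.080·(24.4−10) = -1.1520
  Pd branch = 0.0053·Pd^0.26·e^(0.059·RH+f) = 0.4255 μm/a
  Sd branch = 0.01025·Sd^0.27·e^(0.036·RH+0.049·T) = 1.835 μm/a
  r_corr = 0.4255 + 1.835 = 2.261 μm/a
zinc: f(T) = -0.071·(T−10) [T>10 °C] = -1.0224
  SO₂ term: 0.0129·2.4^0.44·exp(0.046·90-1.0224) = 0.4284
  Cl⁻ term: 0.0175·16.2^0.57·exp(0.008·90+0.085·24.4) = 1.399
  r_corr = 0.4284 + 1.399 = 1.828 μm/a
Ordering by μm/a: copper (2.26) > zinc (1.83)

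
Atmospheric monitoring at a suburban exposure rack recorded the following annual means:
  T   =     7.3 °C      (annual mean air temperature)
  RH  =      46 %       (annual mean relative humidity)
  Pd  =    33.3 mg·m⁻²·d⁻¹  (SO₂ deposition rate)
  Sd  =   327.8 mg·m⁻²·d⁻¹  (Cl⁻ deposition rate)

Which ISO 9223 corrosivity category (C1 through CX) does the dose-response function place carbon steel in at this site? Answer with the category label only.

carbon steel: T≤10 °C ⇒ hinge +0.150·(7.3−10) = -0.4050
  Pd branch = 1.77·Pd^0.52·e^(0.02·RH+f) = 18.34 μm/a
  Sd branch = 0.102·Sd^0.62·e^(0.033·RH+0.04·T) = 22.61 μm/a
  sum: 18.34 + 22.61 → r_corr = 40.95 μm/a
Category bounds: 25…50 μm/a bracket r_corr ⇒ C3

C3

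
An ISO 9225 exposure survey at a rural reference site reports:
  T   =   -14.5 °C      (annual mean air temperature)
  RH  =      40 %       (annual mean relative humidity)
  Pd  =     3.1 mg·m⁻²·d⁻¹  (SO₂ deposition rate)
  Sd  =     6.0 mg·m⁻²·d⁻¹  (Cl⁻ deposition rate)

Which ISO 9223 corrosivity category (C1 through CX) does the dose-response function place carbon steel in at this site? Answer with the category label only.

carbon steel: T≤10 °C ⇒ hinge +0.150·(-14.5−10) = -3.6750
  sulphur-dioxide contribution → 0.1798 μm/a
  chloride contribution → 0.6493 μm/a
  total first-year rate 0.8291 μm/a
0.829 μm/a falls in (0, 1.3] for carbon steel → category C1

C1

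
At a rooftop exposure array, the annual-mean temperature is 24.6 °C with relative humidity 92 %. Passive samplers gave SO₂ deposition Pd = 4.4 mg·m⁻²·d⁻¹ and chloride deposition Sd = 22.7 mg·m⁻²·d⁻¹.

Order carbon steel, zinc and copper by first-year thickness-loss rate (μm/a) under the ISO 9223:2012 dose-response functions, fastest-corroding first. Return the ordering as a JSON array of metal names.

["carbon steel", "copper", "zinc"]

carbon steel: f(T) = -0.054·(T−10) [T>10 °C] = -0.7884
  Pd branch = 1.77·Pd^0.52·e^(0.02·RH+f) = 10.95 μm/a
  Sd branch = 0.102·Sd^0.62·e^(0.033·RH+0.04·T) = 39.37 μm/a
  sum: 10.95 + 39.37 → r_corr = 50.32 μm/a
zinc: T>10 °C ⇒ hinge -0.071·(24.6−10) = -1.0366
  Pd branch = 0.0129·Pd^0.44·e^(0.046·RH+f) = 0.6046 μm/a
  Sd branch = 0.0175·Sd^0.57·e^(0.008·RH+0.085·T) = 1.753 μm/a
  sum: 0.6046 + 1.753 → r_corr = 2.357 μm/a
copper: temperature factor f = -0.080·(14.6) = -1.1680
  SO₂ term: 0.0053·4.4^0.26·exp(0.059·92-1.1680) = 0.5517
  Cl⁻ term: 0.01025·22.7^0.27·exp(0.036·92+0.049·24.6) = 2.181
  r_corr = 0.5517 + 2.181 = 2.733 μm/a
Ordering by μm/a: carbon steel (50.3) > copper (2.73) > zinc (2.36)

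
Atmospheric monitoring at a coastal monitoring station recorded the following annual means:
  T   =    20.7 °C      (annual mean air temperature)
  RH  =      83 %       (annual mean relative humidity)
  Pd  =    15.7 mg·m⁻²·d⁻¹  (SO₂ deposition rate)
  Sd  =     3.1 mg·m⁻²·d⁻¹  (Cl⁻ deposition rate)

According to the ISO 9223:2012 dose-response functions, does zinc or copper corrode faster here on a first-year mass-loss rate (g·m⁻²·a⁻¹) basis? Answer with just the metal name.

copper

zinc: T>10 °C ⇒ hinge -0.071·(20.7−10) = -0.7597
  SO₂ term: 0.0129·15.7^0.44·exp(0.046·83-0.7597) = 0.9225
  Sd branch = 0.0175·Sd^0.57·e^(0.008·RH+0.085·T) = 0.3764 μm/a
  sum: 0.9225 + 0.3764 → r_corr = 1.299 μm/a
  mass loss = 1.299 μm/a × 7.14 g/cm³ = 9.274 g·m⁻²·a⁻¹
copper: f(T) = -0.080·(T−10) [T>10 °C] = -0.8560
  Pd branch = 0.0053·Pd^0.26·e^(0.059·RH+f) = 0.6169 μm/a
  Cl⁻ term: 0.01025·3.1^0.27·exp(0.036·83+0.049·20.7) = 0.7613
  r_corr = 0.6169 + 0.7613 = 1.378 μm/a
  mass loss = 1.378 μm/a × 8.96 g/cm³ = 12.35 g·m⁻²·a⁻¹
Ordering by g·m⁻²·a⁻¹: copper (12.3) > zinc (9.27)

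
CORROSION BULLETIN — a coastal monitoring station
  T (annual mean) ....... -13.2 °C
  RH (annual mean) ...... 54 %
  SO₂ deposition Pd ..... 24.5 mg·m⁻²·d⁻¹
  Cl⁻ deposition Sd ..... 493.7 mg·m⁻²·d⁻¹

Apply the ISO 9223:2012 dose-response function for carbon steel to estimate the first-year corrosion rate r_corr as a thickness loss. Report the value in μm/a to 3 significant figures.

carbon steel: temperature factor f = +0.150·(-23.2) = -3.4800
  sulphur-dioxide contribution → 0.8473 μm/a
  chloride contribution → 16.72 μm/a
  ⇒ r_corr(carbon steel) = 17.56 μm/a

r_corr = 17.6 μm/a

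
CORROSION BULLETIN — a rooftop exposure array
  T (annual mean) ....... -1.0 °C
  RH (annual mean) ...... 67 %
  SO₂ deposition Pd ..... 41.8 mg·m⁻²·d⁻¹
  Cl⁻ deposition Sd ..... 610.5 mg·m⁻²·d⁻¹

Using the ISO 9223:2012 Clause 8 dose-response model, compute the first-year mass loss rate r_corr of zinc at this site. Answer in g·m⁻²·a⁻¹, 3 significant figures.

zinc: T≤10 °C ⇒ hinge +0.038·(-1.0−10) = -0.4180
  SO₂ term: 0.0129·41.8^0.44·exp(0.046·67-0.4180) = 0.9569
  Cl⁻ term: 0.0175·610.5^0.57·exp(0.008·67+0.085·-1.0) = 1.064
  sum: 0.9569 + 1.064 → r_corr = 2.02 μm/a
Convert to mass loss: 2.02 μm/a × 7.14 g/cm³ = 14.43 g·m⁻²·a⁻¹

r_corr = 14.4 g·m⁻²·a⁻¹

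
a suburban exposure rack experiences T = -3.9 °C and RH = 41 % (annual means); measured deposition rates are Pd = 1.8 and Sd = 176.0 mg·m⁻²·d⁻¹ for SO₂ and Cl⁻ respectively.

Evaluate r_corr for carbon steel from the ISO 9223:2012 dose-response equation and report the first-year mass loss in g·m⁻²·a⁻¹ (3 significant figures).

carbon steel: T≤10 °C ⇒ hinge +0.150·(-3.9−10) = -2.0850
  SO₂ term: 1.77·1.8^0.52·exp(0.02·41-2.0850) = 0.6782
  Cl⁻ term: 0.102·176.0^0.62·exp(0.033·41+0.04·-3.9) = 8.33
  sum: 0.6782 + 8.33 → r_corr = 9.009 μm/a
Convert to mass loss: 9.009 μm/a × 7.85 g/cm³ = 70.72 g·m⁻²·a⁻¹

r_corr = 70.7 g·m⁻²·a⁻¹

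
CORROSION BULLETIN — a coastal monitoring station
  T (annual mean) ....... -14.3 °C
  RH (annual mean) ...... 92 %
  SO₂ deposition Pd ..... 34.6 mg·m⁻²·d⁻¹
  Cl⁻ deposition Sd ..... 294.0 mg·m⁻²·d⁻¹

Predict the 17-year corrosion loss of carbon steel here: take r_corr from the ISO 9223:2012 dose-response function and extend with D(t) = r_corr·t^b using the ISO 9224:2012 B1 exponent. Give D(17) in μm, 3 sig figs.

carbon steel: T≤10 °C ⇒ hinge +0.150·(-14.3−10) = -3.6450
  Pd branch = 1.77·Pd^0.52·e^(0.02·RH+f) = 1.838 μm/a
  Cl⁻ term: 0.102·294.0^0.62·exp(0.033·92+0.04·-14.3) = 40.65
  r_corr = 1.838 + 40.65 = 42.49 μm/a
ISO 9224: D(t) = r_corr · t^b with b = 0.523 (carbon steel, B1)
  D(17) = 42.49 × 17^0.523 = 42.49 × 4.401 = 187 μm

D(17) = 187 μm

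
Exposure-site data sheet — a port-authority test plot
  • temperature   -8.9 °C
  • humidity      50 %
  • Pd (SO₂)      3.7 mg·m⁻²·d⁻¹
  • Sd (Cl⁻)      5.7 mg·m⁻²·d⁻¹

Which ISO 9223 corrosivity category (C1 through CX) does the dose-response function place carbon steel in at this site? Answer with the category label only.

C2

carbon steel: temperature factor f = +0.150·(-18.9) = -2.8350
  sulphur-dioxide contribution → 0.5578 μm/a
  chloride contribution → 1.095 μm/a
  ⇒ r_corr(carbon steel) = 1.652 μm/a
Category bounds: 1.3…25 μm/a bracket r_corr ⇒ C2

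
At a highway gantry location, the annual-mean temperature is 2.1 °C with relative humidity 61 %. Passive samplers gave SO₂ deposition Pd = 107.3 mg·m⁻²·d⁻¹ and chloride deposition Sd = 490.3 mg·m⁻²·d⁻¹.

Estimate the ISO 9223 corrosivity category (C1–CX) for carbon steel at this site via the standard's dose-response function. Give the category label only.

carbon steel: temperature factor f = +0.150·(-7.9) = -1.1850
  sulphur-dioxide contribution → 20.85 μm/a
  chloride contribution → 38.67 μm/a
  ⇒ r_corr(carbon steel) = 59.52 μm/a
Category bounds: 50…80 μm/a bracket r_corr ⇒ C4

C4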